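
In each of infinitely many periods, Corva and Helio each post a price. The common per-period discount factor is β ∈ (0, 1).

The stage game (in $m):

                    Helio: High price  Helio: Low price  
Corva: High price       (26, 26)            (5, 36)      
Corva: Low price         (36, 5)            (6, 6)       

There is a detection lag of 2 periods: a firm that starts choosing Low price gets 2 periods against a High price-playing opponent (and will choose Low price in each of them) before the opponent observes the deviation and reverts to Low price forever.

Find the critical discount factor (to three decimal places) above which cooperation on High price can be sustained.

0.577

Deviating for the 2 undetected periods gains 36−26 = 10 per period over cooperation, then loses 26−6 = 20 per period forever once punishment starts.
Gain: 10(1 + β + … + β^1); loss: 20·β^2/(1−β).
No profitable deviation ⇔ 10(1−β^2) ≤ 20·β^2, i.e. β^2 ≥ 10/(10+20) = 1/3.
Hence β ≥ (1/3)^(1/2) ≈ 0.577.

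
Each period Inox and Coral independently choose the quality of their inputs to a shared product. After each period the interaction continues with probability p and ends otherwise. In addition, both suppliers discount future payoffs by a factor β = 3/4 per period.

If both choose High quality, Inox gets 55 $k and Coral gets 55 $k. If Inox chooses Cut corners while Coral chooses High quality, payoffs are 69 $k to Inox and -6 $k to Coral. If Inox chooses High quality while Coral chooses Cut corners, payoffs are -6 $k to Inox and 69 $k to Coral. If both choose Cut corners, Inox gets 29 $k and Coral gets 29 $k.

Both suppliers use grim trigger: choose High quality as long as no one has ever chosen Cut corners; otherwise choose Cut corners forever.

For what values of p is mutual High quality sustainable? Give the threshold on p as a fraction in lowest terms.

With continuation probability p and discount β, the effective per-period discount factor is βp.
Grim-trigger IC: βp ≥ (69−55)/(69−29) = 7/20.
So p ≥ (7/20)/(3/4) = 7/15.

7/15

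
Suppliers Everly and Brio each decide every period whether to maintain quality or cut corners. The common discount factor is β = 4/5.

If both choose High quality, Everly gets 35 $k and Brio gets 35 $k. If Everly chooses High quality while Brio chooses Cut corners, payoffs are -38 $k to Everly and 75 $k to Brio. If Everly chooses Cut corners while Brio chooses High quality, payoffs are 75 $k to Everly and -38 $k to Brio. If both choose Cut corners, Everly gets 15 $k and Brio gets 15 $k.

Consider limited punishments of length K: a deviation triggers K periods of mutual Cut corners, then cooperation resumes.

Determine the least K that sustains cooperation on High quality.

No profitable deviation requires (35−15)(β+…+β^K) ≥ 75−35, i.e. β+…+β^K ≥ 2 ≈ 2.0000.
With β = 4/5, the partial sums are K=1: 0.8000, K=2: 1.4400, K=3: 1.9520, K=4: 2.3616.
K = 4 is the first length at which the sum reaches 2.0000.

4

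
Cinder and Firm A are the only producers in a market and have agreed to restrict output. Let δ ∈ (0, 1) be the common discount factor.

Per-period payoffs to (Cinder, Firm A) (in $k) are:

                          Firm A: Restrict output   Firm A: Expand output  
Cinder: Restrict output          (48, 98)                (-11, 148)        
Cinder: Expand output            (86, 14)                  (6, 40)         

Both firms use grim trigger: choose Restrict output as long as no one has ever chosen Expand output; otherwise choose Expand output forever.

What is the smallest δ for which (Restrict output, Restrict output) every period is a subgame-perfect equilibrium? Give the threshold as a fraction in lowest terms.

For Cinder: deviation gain 86−48 = 38, per-period punishment loss 48−6 = 42. IC gives δ ≥ 38/80 = 19/40.
For Firm A: gain 50, loss 58 per period, so δ ≥ 50/108 = 25/54.
The tighter constraint is Cinder's, so cooperation needs δ ≥ 19/40.

19/40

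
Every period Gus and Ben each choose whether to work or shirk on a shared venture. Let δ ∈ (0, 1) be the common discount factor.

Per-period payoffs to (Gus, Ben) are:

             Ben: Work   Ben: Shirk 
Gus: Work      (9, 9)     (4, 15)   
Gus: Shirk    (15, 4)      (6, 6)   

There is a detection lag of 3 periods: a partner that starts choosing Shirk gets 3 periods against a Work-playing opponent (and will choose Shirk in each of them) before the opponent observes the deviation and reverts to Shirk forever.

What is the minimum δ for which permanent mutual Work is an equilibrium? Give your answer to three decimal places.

0.874

Deviating for the 3 undetected periods gains 15−9 = 6 per period over cooperation, then loses 9−6 = 3 per period forever once punishment starts.
Gain: 6(1 + δ + … + δ^2); loss: 3·δ^3/(1−δ).
No profitable deviation ⇔ 6(1−δ^3) ≤ 3·δ^3, i.e. δ^3 ≥ 6/(6+3) = 2/3.
Hence δ ≥ (2/3)^(1/3) ≈ 0.874.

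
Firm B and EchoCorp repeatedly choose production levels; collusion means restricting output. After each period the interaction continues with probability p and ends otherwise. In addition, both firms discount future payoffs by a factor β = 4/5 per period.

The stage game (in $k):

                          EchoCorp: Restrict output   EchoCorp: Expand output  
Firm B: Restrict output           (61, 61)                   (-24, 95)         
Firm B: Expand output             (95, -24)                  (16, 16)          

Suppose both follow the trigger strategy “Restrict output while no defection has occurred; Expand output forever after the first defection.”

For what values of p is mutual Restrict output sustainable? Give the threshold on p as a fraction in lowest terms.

Expected continuation weight on next period's payoff is β·p = 4/5·p, which plays the role of the discount factor.
Cooperation requires 4/5·p ≥ (95−61)/(95−16) = 34/79, hence p ≥ 85/158.

85/158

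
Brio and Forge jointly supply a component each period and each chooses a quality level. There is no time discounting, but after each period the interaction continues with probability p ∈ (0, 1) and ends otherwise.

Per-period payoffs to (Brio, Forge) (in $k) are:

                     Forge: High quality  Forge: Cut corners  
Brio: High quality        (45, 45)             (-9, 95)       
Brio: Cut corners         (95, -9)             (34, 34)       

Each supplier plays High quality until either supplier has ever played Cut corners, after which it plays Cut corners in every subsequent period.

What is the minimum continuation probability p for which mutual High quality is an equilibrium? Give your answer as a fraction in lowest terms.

50/61

With no time discounting, the continuation probability p plays the role of the discount factor.
Grim-trigger IC: 45/(1−p) ≥ 95 + 34p/(1−p) ⇒ p ≥ (95−45)/(95−34) = 50/61.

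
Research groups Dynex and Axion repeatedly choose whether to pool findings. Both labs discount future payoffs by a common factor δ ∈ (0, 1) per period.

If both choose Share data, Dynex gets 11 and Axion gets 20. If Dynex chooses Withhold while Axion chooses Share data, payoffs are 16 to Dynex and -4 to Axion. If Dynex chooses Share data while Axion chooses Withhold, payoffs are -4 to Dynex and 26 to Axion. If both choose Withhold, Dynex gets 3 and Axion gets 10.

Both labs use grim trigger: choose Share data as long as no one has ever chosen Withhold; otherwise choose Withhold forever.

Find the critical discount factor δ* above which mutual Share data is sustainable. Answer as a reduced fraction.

5/13

Dynex: cooperation gives 11 each period; deviation gives 16 once then 3 forever.
  11/(1−δ) ≥ 16 + 3δ/(1−δ) ⇒ δ ≥ 5/13.
Axion: cooperation gives 20 each period; deviation gives 26 once then 10 forever.
  δ ≥ 6/16 = 3/8.
Both must hold, so the binding constraint is Dynex's: δ ≥ 5/13.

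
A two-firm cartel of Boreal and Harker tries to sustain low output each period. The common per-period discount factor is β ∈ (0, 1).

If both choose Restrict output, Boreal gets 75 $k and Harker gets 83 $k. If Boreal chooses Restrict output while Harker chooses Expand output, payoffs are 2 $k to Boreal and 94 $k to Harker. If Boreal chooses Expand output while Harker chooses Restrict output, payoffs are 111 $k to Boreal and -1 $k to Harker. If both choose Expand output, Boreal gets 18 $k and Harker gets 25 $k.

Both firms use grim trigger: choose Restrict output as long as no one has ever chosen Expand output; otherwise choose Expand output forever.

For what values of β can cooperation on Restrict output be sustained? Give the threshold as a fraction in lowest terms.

12/31

Boreal: cooperation gives 75 each period; deviation gives 111 once then 18 forever.
  75/(1−β) ≥ 111 + 18β/(1−β) ⇒ β ≥ 36/93 = 12/31.
Harker: cooperation gives 83 each period; deviation gives 94 once then 25 forever.
  β ≥ 11/69.
Both must hold, so the binding constraint is Boreal's: β ≥ 12/31.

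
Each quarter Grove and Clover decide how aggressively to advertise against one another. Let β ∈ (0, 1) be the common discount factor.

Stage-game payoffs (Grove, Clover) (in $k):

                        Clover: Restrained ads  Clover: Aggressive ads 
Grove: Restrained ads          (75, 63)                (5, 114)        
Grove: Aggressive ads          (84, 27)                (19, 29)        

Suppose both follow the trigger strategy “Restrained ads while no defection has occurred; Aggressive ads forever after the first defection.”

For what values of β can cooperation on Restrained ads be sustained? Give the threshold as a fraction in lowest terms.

3/5

Grove: cooperation gives 75 each period; deviation gives 84 once then 19 forever.
  75/(1−β) ≥ 84 + 19β/(1−β) ⇒ β ≥ 9/65.
Clover: cooperation gives 63 each period; deviation gives 114 once then 29 forever.
  β ≥ 51/85 = 3/5.
Both must hold, so the binding constraint is Clover's: β ≥ 3/5.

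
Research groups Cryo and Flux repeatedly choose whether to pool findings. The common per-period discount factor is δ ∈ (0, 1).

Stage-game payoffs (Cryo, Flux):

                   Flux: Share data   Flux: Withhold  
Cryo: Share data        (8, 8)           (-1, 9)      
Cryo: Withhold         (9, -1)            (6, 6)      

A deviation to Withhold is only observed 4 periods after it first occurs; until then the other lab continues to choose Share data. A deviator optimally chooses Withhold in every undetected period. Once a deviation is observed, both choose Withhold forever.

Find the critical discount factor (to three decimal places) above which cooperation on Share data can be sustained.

The best deviation is to choose Withhold for all 4 undetected periods, earning 9 each, then 6 forever once detected.
Deviation value: 9(1−δ^4)/(1−δ) + 6δ^4/(1−δ); cooperation value: 8/(1−δ).
IC: 8 ≥ 9(1−δ^4) + 6δ^4 = 9 − 3δ^4.
So δ^4 ≥ 1/3, giving δ ≥ (1/3)^(1/4) ≈ 0.760.

0.760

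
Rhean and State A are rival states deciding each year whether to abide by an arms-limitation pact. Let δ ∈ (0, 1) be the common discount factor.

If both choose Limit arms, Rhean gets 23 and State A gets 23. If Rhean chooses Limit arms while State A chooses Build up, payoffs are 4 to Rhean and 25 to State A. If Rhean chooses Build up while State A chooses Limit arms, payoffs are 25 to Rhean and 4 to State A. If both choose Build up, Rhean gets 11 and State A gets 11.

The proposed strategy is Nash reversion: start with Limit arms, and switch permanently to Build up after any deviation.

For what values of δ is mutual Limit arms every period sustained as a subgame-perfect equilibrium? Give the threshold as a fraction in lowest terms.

Cooperation forever yields 23 each period: 23/(1−δ).
Deviating yields 25 once, then 11 forever: 25 + 11δ/(1−δ).
No profitable deviation requires 23/(1−δ) ≥ 25 + 11δ/(1−δ).
Multiplying by (1−δ): 23 ≥ 25(1−δ) + 11δ = 25 − 14δ.
So 14δ ≥ 2, i.e. δ ≥ 2/14 = 1/7.

1/7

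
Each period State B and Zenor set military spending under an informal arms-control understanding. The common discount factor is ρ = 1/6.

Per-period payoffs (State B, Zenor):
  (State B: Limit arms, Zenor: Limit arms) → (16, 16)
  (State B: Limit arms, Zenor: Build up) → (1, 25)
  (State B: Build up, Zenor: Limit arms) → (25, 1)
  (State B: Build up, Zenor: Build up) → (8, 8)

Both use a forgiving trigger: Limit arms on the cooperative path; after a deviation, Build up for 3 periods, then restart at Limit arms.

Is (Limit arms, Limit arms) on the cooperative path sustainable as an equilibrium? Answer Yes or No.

No

Comparing payoff streams over the 4 periods until play realigns: cooperate → 16(1+ρ+…+ρ^3); deviate → 25 + 8(ρ+…+ρ^3).
Cooperation is sustained iff (16−8)(ρ+…+ρ^3) ≥ 25−16.
ρ+…+ρ^3 = 1/6·(1−(1/6)^3)/(1−1/6) = 0.1991, and (25−16)/(16−8) = 1.1250.
0.1991 < 1.1250, so cooperation is not sustainable.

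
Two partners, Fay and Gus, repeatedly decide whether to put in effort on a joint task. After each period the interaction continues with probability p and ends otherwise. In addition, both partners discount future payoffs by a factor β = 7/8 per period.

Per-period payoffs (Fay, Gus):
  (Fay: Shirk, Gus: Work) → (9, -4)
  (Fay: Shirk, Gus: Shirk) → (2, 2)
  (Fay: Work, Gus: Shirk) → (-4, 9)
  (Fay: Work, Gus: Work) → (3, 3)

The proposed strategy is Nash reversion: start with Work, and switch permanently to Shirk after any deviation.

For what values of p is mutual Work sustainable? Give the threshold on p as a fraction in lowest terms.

48/49

With continuation probability p and discount β, the effective per-period discount factor is βp.
Grim-trigger IC: βp ≥ (9−3)/(9−2) = 6/7.
So p ≥ (6/7)/(7/8) = 48/49.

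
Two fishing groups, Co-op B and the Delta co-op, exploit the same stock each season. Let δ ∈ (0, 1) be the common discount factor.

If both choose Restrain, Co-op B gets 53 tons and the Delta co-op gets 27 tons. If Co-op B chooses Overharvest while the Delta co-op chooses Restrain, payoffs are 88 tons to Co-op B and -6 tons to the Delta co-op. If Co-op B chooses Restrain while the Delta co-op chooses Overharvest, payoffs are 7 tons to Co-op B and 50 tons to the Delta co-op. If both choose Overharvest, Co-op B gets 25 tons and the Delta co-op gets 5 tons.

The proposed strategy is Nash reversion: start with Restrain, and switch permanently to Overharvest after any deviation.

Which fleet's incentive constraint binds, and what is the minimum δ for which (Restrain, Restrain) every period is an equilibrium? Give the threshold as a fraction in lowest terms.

Co-op B: cooperation gives 53 each period; deviation gives 88 once then 25 forever.
  53/(1−δ) ≥ 88 + 25δ/(1−δ) ⇒ δ ≥ 35/63 = 5/9.
the Delta co-op: cooperation gives 27 each period; deviation gives 50 once then 5 forever.
  δ ≥ 23/45.
Both must hold, so the binding constraint is Co-op B's: δ ≥ 5/9.

Co-op B; δ ≥ 5/9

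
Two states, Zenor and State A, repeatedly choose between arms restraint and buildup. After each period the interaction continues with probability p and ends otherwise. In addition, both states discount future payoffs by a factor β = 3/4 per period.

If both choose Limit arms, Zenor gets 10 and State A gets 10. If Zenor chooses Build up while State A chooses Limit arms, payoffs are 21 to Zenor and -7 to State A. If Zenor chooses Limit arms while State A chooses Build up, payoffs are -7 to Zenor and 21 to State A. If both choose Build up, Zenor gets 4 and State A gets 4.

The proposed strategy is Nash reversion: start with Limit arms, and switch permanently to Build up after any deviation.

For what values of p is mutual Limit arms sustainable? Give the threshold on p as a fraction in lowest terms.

44/51

With continuation probability p and discount β, the effective per-period discount factor is βp.
Grim-trigger IC: βp ≥ (21−10)/(21−4) = 11/17.
So p ≥ (11/17)/(3/4) = 44/51.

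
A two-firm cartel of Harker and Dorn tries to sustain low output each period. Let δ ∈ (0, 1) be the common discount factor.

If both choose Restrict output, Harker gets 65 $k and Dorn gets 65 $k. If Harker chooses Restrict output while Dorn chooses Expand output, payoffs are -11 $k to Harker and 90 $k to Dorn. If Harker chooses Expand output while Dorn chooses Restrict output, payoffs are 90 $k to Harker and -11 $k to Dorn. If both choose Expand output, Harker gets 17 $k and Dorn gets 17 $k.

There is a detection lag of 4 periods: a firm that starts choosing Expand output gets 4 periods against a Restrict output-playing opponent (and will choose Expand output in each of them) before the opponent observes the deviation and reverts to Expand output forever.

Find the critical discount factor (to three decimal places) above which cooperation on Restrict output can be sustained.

0.765

The best deviation is to choose Expand output for all 4 undetected periods, earning 90 each, then 17 forever once detected.
Deviation value: 90(1−δ^4)/(1−δ) + 17δ^4/(1−δ); cooperation value: 65/(1−δ).
IC: 65 ≥ 90(1−δ^4) + 17δ^4 = 90 − 73δ^4.
So δ^4 ≥ 25/73, giving δ ≥ (25/73)^(1/4) ≈ 0.765.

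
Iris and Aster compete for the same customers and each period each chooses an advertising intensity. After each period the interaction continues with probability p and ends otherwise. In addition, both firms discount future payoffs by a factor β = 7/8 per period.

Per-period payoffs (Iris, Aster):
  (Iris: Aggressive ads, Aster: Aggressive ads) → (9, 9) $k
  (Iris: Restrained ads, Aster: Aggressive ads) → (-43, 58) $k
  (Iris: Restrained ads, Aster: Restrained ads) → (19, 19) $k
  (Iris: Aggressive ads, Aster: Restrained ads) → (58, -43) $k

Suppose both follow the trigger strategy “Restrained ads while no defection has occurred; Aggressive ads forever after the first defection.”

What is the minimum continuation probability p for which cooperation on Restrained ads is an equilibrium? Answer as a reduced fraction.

312/343

With continuation probability p and discount β, the effective per-period discount factor is βp.
Grim-trigger IC: βp ≥ (58−19)/(58−9) = 39/49.
So p ≥ (39/49)/(7/8) = 312/343.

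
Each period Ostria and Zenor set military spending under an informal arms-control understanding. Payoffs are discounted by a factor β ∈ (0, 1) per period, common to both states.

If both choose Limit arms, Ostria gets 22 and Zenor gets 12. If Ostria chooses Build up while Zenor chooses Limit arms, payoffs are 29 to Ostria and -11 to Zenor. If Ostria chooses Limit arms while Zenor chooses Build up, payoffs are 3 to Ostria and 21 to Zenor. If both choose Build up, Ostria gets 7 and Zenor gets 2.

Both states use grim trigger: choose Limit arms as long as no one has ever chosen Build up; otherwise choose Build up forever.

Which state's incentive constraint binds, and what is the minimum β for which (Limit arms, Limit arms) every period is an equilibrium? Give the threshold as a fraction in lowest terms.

Zenor; β ≥ 9/19

Ostria's threshold: (29−22)/(29−7) = 7/22.
Zenor's threshold: (21−12)/(21−2) = 9/19.
7/22 < 9/19, so Zenor binds and β* = 9/19.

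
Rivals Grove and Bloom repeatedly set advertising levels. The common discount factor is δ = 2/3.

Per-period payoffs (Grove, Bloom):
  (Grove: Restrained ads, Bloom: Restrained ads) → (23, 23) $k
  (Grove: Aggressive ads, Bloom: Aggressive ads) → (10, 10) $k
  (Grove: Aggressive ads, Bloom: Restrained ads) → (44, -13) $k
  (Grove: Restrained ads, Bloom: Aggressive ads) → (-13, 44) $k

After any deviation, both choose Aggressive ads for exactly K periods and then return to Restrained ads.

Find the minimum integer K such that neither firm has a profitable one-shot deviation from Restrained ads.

No profitable deviation requires (23−10)(δ+…+δ^K) ≥ 44−23, i.e. δ+…+δ^K ≥ 21/13 ≈ 1.6154.
With δ = 2/3, the partial sums are K=1: 0.6667, K=2: 1.1111, K=3: 1.4074, K=4: 1.6049, K=5: 1.7366.
K = 5 is the first length at which the sum reaches 1.6154.

5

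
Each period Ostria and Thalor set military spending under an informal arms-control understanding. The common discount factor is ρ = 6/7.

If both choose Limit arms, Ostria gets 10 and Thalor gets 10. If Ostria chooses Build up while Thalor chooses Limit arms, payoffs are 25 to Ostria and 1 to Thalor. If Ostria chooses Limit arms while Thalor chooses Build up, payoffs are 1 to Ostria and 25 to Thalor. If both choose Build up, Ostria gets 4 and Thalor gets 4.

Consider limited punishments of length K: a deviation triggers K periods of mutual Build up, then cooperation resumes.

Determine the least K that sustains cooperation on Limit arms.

No profitable deviation requires (10−4)(ρ+…+ρ^K) ≥ 25−10, i.e. ρ+…+ρ^K ≥ 5/2 ≈ 2.5000.
With ρ = 6/7, the partial sums are K=1: 0.8571, K=2: 1.5918, K=3: 2.2216, K=4: 2.7613.
K = 4 is the first length at which the sum reaches 2.5000.

4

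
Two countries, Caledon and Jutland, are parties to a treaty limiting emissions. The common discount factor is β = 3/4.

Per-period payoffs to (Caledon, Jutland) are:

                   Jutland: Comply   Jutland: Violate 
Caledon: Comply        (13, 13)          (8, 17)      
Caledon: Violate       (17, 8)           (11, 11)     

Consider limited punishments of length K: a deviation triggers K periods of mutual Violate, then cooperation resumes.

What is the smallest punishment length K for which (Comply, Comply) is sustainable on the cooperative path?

IC: β(1−β^K)/(1−β) ≥ (17−13)/(13−11) = 2.
With β = 3/4: need 1 − β^K ≥ 2·(1−3/4)/(3/4), i.e. β^K ≤ 0.3333.
Since (3/4)^3 = 0.4219 and (3/4)^4 = 0.3164, the smallest such K is 4.

4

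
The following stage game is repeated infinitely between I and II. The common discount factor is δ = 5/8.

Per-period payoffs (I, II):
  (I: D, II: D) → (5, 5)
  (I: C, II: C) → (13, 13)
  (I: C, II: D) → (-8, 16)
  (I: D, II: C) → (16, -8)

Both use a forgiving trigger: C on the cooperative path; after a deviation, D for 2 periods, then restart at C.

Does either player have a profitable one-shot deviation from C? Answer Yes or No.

No

A one-shot deviation gives 16 now, then 5 for 2 periods, then back to 13.
Gain from deviating: (16−13) today; loss: (13−5) in each of the next 2 periods.
No-deviation condition: (13−5)(δ+…+δ^2) ≥ 16−13, i.e. δ+…+δ^2 ≥ 3/8.
At δ = 5/8: δ+…+δ^2 = 1.0156 ≥ 0.3750.
So cooperation is sustainable.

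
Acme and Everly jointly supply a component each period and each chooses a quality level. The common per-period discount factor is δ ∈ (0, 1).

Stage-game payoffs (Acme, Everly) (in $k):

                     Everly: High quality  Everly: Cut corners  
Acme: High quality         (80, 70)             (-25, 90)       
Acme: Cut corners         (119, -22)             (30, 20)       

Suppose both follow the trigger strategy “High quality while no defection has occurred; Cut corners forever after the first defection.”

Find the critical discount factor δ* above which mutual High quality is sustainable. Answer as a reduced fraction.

39/89

Acme: cooperation gives 80 each period; deviation gives 119 once then 30 forever.
  80/(1−δ) ≥ 119 + 30δ/(1−δ) ⇒ δ ≥ 39/89.
Everly: cooperation gives 70 each period; deviation gives 90 once then 20 forever.
  δ ≥ 20/70 = 2/7.
Both must hold, so the binding constraint is Acme's: δ ≥ 39/89.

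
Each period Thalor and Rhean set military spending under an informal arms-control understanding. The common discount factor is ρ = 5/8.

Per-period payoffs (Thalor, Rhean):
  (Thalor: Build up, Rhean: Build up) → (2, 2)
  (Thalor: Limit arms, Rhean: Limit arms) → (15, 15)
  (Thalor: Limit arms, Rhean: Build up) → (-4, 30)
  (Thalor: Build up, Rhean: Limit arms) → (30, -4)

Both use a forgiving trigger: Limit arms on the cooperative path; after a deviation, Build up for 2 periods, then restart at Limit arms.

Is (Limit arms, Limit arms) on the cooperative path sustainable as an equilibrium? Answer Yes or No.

No

A one-shot deviation gives 30 now, then 2 for 2 periods, then back to 15.
Gain from deviating: (30−15) today; loss: (15−2) in each of the next 2 periods.
No-deviation condition: (15−2)(ρ+…+ρ^2) ≥ 30−15, i.e. ρ+…+ρ^2 ≥ 15/13.
At ρ = 5/8: ρ+…+ρ^2 = 1.0156 < 1.1538.
So cooperation is not sustainable.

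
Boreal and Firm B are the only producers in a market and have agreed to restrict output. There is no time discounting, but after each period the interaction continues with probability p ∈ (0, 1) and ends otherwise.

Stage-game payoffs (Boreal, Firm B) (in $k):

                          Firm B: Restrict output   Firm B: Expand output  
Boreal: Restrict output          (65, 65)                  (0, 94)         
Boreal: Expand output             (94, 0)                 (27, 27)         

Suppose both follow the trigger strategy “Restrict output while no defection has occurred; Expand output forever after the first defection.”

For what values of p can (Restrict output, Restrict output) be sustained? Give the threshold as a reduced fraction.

29/67

Expected cooperation value is 65 + p·65 + p²·65 + … = 65/(1−p); deviation gives 94 + p·27/(1−p).
65 ≥ 94(1−p) + 27p ⇒ 67p ≥ 29 ⇒ p ≥ 29/67.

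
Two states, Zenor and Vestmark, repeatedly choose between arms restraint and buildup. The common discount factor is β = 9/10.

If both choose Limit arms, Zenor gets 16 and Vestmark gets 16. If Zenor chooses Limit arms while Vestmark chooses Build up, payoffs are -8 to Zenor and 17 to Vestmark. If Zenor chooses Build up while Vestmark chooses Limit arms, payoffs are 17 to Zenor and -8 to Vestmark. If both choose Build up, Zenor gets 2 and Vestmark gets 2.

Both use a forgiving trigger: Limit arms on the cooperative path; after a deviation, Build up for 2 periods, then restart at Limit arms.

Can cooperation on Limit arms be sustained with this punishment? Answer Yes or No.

Yes

A one-shot deviation gives 17 now, then 2 for 2 periods, then back to 16.
Gain from deviating: (17−16) today; loss: (16−2) in each of the next 2 periods.
No-deviation condition: (16−2)(β+…+β^2) ≥ 17−16, i.e. β+…+β^2 ≥ 1/14.
At β = 9/10: β+…+β^2 = 1.7100 ≥ 0.0714.
So cooperation is sustainable.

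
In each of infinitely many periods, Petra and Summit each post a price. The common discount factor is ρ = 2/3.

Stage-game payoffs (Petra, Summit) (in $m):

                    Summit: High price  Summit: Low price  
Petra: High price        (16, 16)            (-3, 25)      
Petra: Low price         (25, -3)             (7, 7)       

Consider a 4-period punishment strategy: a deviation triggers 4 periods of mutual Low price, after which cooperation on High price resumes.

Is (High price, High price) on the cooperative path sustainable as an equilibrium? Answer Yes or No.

Yes

A one-shot deviation gives 25 now, then 7 for 4 periods, then back to 16.
Gain from deviating: (25−16) today; loss: (16−7) in each of the next 4 periods.
No-deviation condition: (16−7)(ρ+…+ρ^4) ≥ 25−16, i.e. ρ+…+ρ^4 ≥ 1.
At ρ = 2/3: ρ+…+ρ^4 = 1.6049 ≥ 1.0000.
So cooperation is sustainable.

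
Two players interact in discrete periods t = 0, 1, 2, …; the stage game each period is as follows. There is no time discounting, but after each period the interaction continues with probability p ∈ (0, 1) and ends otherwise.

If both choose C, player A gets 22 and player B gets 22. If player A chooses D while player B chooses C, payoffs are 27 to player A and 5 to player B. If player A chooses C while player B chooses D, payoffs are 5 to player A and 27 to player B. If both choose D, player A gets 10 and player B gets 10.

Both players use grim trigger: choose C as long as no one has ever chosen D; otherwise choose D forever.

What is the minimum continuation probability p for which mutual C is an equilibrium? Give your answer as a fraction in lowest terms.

5/17

Expected cooperation value is 22 + p·22 + p²·22 + … = 22/(1−p); deviation gives 27 + p·10/(1−p).
22 ≥ 27(1−p) + 10p ⇒ 17p ≥ 5 ⇒ p ≥ 5/17.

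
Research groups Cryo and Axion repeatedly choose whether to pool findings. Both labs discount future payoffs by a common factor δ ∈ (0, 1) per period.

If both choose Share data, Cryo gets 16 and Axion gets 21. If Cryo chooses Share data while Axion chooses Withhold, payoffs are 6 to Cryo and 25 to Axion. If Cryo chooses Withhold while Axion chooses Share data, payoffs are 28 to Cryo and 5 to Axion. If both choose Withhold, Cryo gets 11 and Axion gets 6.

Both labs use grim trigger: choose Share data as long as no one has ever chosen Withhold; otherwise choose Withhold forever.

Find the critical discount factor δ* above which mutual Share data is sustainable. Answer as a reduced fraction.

Cryo: cooperation gives 16 each period; deviation gives 28 once then 11 forever.
  16/(1−δ) ≥ 28 + 11δ/(1−δ) ⇒ δ ≥ 12/17.
Axion: cooperation gives 21 each period; deviation gives 25 once then 6 forever.
  δ ≥ 4/19.
Both must hold, so the binding constraint is Cryo's: δ ≥ 12/17.

12/17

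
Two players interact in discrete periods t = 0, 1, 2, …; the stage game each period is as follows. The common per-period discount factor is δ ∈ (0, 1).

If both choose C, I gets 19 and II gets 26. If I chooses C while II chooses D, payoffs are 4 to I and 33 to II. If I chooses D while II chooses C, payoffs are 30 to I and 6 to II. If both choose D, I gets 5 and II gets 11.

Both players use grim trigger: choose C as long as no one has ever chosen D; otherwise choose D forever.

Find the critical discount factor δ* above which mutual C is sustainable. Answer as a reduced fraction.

I: cooperation gives 19 each period; deviation gives 30 once then 5 forever.
  19/(1−δ) ≥ 30 + 5δ/(1−δ) ⇒ δ ≥ 11/25.
II: cooperation gives 26 each period; deviation gives 33 once then 11 forever.
  δ ≥ 7/22.
Both must hold, so the binding constraint is I's: δ ≥ 11/25.

11/25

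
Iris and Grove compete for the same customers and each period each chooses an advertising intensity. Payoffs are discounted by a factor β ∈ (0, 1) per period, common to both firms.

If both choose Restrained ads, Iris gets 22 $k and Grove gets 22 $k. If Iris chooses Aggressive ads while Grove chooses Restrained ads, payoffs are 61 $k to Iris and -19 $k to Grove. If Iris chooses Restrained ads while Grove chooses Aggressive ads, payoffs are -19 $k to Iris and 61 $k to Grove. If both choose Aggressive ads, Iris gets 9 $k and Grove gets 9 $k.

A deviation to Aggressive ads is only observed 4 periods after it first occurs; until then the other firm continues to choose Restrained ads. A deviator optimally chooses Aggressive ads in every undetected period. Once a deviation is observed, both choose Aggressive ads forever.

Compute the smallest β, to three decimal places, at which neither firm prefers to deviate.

A deviator earns 61 for 4 periods, then 9 forever; cooperating earns 22 forever. Multiplying the IC by (1−β):
22 ≥ 61(1−β^4) + 9β^4, so 52·β^4 ≥ 39 and β^4 ≥ 3/4.
β ≥ (3/4)^(1/4) ≈ 0.931.

0.931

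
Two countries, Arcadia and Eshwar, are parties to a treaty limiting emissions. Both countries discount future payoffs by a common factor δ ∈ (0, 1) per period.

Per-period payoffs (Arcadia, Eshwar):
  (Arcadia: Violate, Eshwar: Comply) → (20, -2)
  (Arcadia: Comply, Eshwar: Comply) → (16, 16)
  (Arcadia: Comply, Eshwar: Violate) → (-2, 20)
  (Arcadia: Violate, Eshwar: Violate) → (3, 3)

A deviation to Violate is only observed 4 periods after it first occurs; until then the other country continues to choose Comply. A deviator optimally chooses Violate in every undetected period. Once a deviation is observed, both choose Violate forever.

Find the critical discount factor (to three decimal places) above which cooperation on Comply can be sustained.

A deviator earns 20 for 4 periods, then 3 forever; cooperating earns 16 forever. Multiplying the IC by (1−δ):
16 ≥ 20(1−δ^4) + 3δ^4, so 17·δ^4 ≥ 4 and δ^4 ≥ 4/17.
δ ≥ (4/17)^(1/4) ≈ 0.696.

0.696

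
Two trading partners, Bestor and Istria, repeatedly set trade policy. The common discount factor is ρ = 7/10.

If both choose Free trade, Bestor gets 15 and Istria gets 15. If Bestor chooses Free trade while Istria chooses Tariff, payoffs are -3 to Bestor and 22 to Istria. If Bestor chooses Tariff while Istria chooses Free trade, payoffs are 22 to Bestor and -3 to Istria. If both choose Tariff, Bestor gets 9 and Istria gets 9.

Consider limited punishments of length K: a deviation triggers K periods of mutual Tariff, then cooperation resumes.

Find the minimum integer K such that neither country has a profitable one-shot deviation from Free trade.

2

No profitable deviation requires (15−9)(ρ+…+ρ^K) ≥ 22−15, i.e. ρ+…+ρ^K ≥ 7/6 ≈ 1.1667.
With ρ = 7/10, the partial sums are K=1: 0.7000, K=2: 1.1900.
K = 2 is the first length at which the sum reaches 1.1667.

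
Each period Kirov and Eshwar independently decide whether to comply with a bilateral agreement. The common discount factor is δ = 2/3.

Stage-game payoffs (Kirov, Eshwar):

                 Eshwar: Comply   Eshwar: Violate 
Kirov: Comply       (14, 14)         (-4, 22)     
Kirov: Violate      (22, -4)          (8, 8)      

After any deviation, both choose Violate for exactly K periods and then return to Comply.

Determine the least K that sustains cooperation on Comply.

3

No profitable deviation requires (14−8)(δ+…+δ^K) ≥ 22−14, i.e. δ+…+δ^K ≥ 4/3 ≈ 1.3333.
With δ = 2/3, the partial sums are K=1: 0.6667, K=2: 1.1111, K=3: 1.4074.
K = 3 is the first length at which the sum reaches 1.3333.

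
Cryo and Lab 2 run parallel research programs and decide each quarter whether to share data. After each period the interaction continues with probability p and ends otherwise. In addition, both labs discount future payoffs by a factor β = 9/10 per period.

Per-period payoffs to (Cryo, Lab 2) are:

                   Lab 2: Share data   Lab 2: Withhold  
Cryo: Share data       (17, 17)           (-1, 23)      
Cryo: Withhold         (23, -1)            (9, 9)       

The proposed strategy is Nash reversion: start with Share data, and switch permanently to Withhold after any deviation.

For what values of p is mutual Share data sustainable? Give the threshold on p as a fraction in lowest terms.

10/21

With continuation probability p and discount β, the effective per-period discount factor is βp.
Grim-trigger IC: βp ≥ (23−17)/(23−9) = 3/7.
So p ≥ (3/7)/(9/10) = 10/21.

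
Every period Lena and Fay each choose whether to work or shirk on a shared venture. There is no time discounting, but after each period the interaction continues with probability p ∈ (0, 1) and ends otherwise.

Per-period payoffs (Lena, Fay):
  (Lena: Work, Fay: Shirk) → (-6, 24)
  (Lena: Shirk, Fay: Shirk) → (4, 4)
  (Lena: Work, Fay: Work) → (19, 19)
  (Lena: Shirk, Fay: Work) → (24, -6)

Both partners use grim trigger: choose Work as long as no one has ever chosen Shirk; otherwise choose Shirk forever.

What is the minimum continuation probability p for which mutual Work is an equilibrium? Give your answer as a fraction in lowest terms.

1/4

Expected cooperation value is 19 + p·19 + p²·19 + … = 19/(1−p); deviation gives 24 + p·4/(1−p).
19 ≥ 24(1−p) + 4p ⇒ 20p ≥ 5 ⇒ p ≥ 5/20 = 1/4.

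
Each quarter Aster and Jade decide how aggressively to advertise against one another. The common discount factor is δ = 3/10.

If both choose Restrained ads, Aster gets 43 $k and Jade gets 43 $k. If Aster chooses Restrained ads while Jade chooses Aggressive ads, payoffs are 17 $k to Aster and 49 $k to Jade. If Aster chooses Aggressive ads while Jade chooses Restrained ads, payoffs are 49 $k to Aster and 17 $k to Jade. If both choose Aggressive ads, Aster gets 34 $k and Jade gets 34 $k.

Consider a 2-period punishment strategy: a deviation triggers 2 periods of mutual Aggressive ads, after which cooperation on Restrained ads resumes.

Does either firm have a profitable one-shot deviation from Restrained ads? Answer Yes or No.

A one-shot deviation gives 49 now, then 34 for 2 periods, then back to 43.
Gain from deviating: (49−43) today; loss: (43−34) in each of the next 2 periods.
No-deviation condition: (43−34)(δ+…+δ^2) ≥ 49−43, i.e. δ+…+δ^2 ≥ 2/3.
At δ = 3/10: δ+…+δ^2 = 0.3900 < 0.6667.
So cooperation is not sustainable.

Yes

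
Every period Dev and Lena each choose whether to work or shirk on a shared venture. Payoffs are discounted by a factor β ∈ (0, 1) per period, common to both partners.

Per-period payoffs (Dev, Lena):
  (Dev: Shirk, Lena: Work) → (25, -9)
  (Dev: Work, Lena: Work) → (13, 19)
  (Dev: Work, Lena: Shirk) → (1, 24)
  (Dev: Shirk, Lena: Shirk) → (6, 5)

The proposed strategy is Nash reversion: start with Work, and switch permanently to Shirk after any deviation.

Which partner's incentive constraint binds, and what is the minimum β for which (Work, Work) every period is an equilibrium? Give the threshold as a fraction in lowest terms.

Dev: cooperation gives 13 each period; deviation gives 25 once then 6 forever.
  13/(1−β) ≥ 25 + 6β/(1−β) ⇒ β ≥ 12/19.
Lena: cooperation gives 19 each period; deviation gives 24 once then 5 forever.
  β ≥ 5/19.
Both must hold, so the binding constraint is Dev's: β ≥ 12/19.

Dev; β ≥ 12/19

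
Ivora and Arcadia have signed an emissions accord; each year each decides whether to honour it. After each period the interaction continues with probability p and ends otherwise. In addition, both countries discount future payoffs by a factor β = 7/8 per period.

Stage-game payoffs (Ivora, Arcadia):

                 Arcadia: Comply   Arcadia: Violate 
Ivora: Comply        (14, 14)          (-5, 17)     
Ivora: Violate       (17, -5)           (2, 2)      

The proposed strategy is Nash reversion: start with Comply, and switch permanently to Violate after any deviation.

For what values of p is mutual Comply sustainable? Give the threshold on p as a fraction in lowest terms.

Expected continuation weight on next period's payoff is β·p = 7/8·p, which plays the role of the discount factor.
Cooperation requires 7/8·p ≥ (17−14)/(17−2) = 1/5, hence p ≥ 8/35.

8/35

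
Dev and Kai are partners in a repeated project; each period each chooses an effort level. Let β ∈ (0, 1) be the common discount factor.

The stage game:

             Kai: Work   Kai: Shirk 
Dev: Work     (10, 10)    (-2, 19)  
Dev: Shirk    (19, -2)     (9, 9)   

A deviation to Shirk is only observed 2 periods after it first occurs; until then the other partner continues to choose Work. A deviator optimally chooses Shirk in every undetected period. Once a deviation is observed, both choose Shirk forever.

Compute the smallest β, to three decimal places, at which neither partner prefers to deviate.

Deviating for the 2 undetected periods gains 19−10 = 9 per period over cooperation, then loses 10−9 = 1 per period forever once punishment starts.
Gain: 9(1 + β + … + β^1); loss: 1·β^2/(1−β).
No profitable deviation ⇔ 9(1−β^2) ≤ 1·β^2, i.e. β^2 ≥ 9/(9+1) = 9/10.
Hence β ≥ (9/10)^(1/2) ≈ 0.949.

0.949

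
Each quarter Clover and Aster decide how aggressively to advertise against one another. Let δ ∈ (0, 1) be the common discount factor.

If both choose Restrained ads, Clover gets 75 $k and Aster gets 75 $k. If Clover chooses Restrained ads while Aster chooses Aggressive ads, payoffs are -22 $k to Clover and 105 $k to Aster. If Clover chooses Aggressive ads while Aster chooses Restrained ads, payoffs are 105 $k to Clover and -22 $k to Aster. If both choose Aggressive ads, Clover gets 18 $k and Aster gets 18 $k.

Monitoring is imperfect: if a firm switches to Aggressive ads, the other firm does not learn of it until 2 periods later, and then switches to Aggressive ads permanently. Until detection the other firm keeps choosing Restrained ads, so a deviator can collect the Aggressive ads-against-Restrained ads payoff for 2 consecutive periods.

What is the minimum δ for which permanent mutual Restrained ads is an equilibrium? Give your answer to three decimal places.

0.587

A deviator earns 105 for 2 periods, then 18 forever; cooperating earns 75 forever. Multiplying the IC by (1−δ):
75 ≥ 105(1−δ^2) + 18δ^2, so 87·δ^2 ≥ 30 and δ^2 ≥ 10/29.
δ ≥ (10/29)^(1/2) ≈ 0.587.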